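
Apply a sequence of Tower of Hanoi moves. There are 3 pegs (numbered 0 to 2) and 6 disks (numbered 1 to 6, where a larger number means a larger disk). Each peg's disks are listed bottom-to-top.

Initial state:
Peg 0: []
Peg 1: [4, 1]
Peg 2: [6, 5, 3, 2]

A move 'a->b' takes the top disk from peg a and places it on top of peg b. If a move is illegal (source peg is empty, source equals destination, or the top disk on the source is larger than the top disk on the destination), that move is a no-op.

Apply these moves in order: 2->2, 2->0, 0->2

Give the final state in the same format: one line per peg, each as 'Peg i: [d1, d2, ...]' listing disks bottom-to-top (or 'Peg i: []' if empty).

Answer: Peg 0: []
Peg 1: [4, 1]
Peg 2: [6, 5, 3, 2]

Derivation:
After move 1 (2->2):
Peg 0: []
Peg 1: [4, 1]
Peg 2: [6, 5, 3, 2]

After move 2 (2->0):
Peg 0: [2]
Peg 1: [4, 1]
Peg 2: [6, 5, 3]

After move 3 (0->2):
Peg 0: []
Peg 1: [4, 1]
Peg 2: [6, 5, 3, 2]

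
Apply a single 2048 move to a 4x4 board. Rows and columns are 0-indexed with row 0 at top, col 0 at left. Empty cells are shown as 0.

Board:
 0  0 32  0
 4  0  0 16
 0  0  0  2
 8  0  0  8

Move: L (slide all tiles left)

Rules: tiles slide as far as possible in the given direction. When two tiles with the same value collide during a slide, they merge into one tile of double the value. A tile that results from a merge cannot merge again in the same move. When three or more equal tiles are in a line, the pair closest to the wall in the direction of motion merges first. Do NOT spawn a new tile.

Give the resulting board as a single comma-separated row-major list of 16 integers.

Slide left:
row 0: [0, 0, 32, 0] -> [32, 0, 0, 0]
row 1: [4, 0, 0, 16] -> [4, 16, 0, 0]
row 2: [0, 0, 0, 2] -> [2, 0, 0, 0]
row 3: [8, 0, 0, 8] -> [16, 0, 0, 0]

Answer: 32, 0, 0, 0, 4, 16, 0, 0, 2, 0, 0, 0, 16, 0, 0, 0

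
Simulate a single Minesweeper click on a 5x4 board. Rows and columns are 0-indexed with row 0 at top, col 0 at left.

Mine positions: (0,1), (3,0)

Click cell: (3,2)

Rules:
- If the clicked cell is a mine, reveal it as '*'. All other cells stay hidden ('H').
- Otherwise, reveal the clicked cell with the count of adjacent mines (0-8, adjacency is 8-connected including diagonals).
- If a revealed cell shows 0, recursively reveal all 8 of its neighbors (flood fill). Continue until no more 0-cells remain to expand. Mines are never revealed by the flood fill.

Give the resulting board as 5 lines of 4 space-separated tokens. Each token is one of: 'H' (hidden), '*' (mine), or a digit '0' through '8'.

H H 1 0
H 1 1 0
H 1 0 0
H 1 0 0
H 1 0 0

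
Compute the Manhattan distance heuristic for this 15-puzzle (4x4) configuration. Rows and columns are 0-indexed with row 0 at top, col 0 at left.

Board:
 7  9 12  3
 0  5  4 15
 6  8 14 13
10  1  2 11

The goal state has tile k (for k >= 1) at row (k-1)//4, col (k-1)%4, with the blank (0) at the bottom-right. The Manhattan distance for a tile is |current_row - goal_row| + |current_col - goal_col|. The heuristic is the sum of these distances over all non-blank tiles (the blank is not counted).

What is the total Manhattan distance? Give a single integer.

Tile 7: at (0,0), goal (1,2), distance |0-1|+|0-2| = 3
Tile 9: at (0,1), goal (2,0), distance |0-2|+|1-0| = 3
Tile 12: at (0,2), goal (2,3), distance |0-2|+|2-3| = 3
Tile 3: at (0,3), goal (0,2), distance |0-0|+|3-2| = 1
Tile 5: at (1,1), goal (1,0), distance |1-1|+|1-0| = 1
Tile 4: at (1,2), goal (0,3), distance |1-0|+|2-3| = 2
Tile 15: at (1,3), goal (3,2), distance |1-3|+|3-2| = 3
Tile 6: at (2,0), goal (1,1), distance |2-1|+|0-1| = 2
Tile 8: at (2,1), goal (1,3), distance |2-1|+|1-3| = 3
Tile 14: at (2,2), goal (3,1), distance |2-3|+|2-1| = 2
Tile 13: at (2,3), goal (3,0), distance |2-3|+|3-0| = 4
Tile 10: at (3,0), goal (2,1), distance |3-2|+|0-1| = 2
Tile 1: at (3,1), goal (0,0), distance |3-0|+|1-0| = 4
Tile 2: at (3,2), goal (0,1), distance |3-0|+|2-1| = 4
Tile 11: at (3,3), goal (2,2), distance |3-2|+|3-2| = 2
Sum: 3 + 3 + 3 + 1 + 1 + 2 + 3 + 2 + 3 + 2 + 4 + 2 + 4 + 4 + 2 = 39

Answer: 39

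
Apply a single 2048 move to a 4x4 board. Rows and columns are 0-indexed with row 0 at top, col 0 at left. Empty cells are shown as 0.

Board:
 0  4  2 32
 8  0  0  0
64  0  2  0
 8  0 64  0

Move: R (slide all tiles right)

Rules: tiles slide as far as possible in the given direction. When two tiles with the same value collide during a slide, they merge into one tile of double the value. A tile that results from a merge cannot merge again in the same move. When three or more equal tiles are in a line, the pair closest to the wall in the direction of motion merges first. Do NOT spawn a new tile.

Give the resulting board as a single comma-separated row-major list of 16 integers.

Slide right:
row 0: [0, 4, 2, 32] -> [0, 4, 2, 32]
row 1: [8, 0, 0, 0] -> [0, 0, 0, 8]
row 2: [64, 0, 2, 0] -> [0, 0, 64, 2]
row 3: [8, 0, 64, 0] -> [0, 0, 8, 64]

Answer: 0, 4, 2, 32, 0, 0, 0, 8, 0, 0, 64, 2, 0, 0, 8, 64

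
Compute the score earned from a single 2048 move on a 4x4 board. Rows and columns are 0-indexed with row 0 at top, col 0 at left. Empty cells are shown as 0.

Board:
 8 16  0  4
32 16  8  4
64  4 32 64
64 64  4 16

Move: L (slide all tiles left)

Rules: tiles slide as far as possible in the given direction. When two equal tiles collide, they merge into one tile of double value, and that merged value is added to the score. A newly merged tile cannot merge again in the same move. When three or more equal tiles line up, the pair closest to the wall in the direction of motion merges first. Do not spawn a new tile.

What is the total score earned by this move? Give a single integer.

Answer: 128

Derivation:
Slide left:
row 0: [8, 16, 0, 4] -> [8, 16, 4, 0]  score +0 (running 0)
row 1: [32, 16, 8, 4] -> [32, 16, 8, 4]  score +0 (running 0)
row 2: [64, 4, 32, 64] -> [64, 4, 32, 64]  score +0 (running 0)
row 3: [64, 64, 4, 16] -> [128, 4, 16, 0]  score +128 (running 128)
Board after move:
  8  16   4   0
 32  16   8   4
 64   4  32  64
128   4  16   0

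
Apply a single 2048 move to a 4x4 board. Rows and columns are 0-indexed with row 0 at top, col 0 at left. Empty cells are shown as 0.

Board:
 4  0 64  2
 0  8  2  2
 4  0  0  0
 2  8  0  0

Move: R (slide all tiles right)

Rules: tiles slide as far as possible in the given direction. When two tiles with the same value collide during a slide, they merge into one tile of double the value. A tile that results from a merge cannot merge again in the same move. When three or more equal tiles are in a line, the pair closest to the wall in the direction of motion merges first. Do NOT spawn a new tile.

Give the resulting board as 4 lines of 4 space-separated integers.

Slide right:
row 0: [4, 0, 64, 2] -> [0, 4, 64, 2]
row 1: [0, 8, 2, 2] -> [0, 0, 8, 4]
row 2: [4, 0, 0, 0] -> [0, 0, 0, 4]
row 3: [2, 8, 0, 0] -> [0, 0, 2, 8]

Answer:  0  4 64  2
 0  0  8  4
 0  0  0  4
 0  0  2  8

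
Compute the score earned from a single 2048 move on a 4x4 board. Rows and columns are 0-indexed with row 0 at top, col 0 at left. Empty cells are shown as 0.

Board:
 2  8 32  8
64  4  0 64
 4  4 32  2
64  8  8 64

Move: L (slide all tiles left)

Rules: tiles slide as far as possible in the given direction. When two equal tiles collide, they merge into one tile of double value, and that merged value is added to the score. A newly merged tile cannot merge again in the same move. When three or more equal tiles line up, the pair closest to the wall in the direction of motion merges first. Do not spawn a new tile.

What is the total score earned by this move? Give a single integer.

Answer: 24

Derivation:
Slide left:
row 0: [2, 8, 32, 8] -> [2, 8, 32, 8]  score +0 (running 0)
row 1: [64, 4, 0, 64] -> [64, 4, 64, 0]  score +0 (running 0)
row 2: [4, 4, 32, 2] -> [8, 32, 2, 0]  score +8 (running 8)
row 3: [64, 8, 8, 64] -> [64, 16, 64, 0]  score +16 (running 24)
Board after move:
 2  8 32  8
64  4 64  0
 8 32  2  0
64 16 64  0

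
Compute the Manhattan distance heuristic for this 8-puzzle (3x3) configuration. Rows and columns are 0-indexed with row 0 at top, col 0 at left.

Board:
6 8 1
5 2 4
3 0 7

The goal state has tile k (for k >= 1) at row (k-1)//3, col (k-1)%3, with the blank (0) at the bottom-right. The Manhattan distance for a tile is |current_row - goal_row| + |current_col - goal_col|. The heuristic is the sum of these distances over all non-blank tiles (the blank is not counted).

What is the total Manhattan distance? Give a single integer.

Tile 6: at (0,0), goal (1,2), distance |0-1|+|0-2| = 3
Tile 8: at (0,1), goal (2,1), distance |0-2|+|1-1| = 2
Tile 1: at (0,2), goal (0,0), distance |0-0|+|2-0| = 2
Tile 5: at (1,0), goal (1,1), distance |1-1|+|0-1| = 1
Tile 2: at (1,1), goal (0,1), distance |1-0|+|1-1| = 1
Tile 4: at (1,2), goal (1,0), distance |1-1|+|2-0| = 2
Tile 3: at (2,0), goal (0,2), distance |2-0|+|0-2| = 4
Tile 7: at (2,2), goal (2,0), distance |2-2|+|2-0| = 2
Sum: 3 + 2 + 2 + 1 + 1 + 2 + 4 + 2 = 17

Answer: 17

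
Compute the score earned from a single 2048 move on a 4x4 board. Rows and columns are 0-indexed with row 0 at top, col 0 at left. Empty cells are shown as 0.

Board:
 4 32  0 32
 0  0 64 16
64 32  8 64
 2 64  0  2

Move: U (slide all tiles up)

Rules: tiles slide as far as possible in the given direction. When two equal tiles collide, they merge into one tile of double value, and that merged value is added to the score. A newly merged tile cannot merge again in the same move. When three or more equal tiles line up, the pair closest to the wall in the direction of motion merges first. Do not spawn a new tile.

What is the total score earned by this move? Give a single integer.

Answer: 64

Derivation:
Slide up:
col 0: [4, 0, 64, 2] -> [4, 64, 2, 0]  score +0 (running 0)
col 1: [32, 0, 32, 64] -> [64, 64, 0, 0]  score +64 (running 64)
col 2: [0, 64, 8, 0] -> [64, 8, 0, 0]  score +0 (running 64)
col 3: [32, 16, 64, 2] -> [32, 16, 64, 2]  score +0 (running 64)
Board after move:
 4 64 64 32
64 64  8 16
 2  0  0 64
 0  0  0  2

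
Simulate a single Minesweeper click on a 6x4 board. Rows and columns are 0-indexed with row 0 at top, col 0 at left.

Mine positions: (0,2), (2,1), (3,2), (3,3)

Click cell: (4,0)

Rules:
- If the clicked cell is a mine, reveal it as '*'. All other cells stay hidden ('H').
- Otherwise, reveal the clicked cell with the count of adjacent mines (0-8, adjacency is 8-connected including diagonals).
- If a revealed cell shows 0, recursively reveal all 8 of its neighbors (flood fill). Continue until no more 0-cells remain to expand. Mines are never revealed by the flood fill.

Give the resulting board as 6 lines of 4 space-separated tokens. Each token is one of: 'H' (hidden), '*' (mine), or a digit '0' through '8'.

H H H H
H H H H
H H H H
1 2 H H
0 1 2 2
0 0 0 0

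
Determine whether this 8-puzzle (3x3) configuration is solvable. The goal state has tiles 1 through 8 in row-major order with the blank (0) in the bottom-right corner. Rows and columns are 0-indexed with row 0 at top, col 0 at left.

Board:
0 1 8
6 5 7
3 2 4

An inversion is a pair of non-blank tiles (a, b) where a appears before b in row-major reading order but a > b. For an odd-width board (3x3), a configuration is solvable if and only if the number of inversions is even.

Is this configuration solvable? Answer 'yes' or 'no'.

Inversions (pairs i<j in row-major order where tile[i] > tile[j] > 0): 17
17 is odd, so the puzzle is not solvable.

Answer: no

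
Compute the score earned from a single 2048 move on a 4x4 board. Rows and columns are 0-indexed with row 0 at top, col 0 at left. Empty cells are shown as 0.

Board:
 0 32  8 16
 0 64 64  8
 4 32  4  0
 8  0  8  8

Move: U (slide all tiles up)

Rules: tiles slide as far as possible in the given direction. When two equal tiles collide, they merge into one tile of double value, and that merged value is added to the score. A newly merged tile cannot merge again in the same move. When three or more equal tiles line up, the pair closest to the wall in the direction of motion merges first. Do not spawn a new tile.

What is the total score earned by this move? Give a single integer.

Slide up:
col 0: [0, 0, 4, 8] -> [4, 8, 0, 0]  score +0 (running 0)
col 1: [32, 64, 32, 0] -> [32, 64, 32, 0]  score +0 (running 0)
col 2: [8, 64, 4, 8] -> [8, 64, 4, 8]  score +0 (running 0)
col 3: [16, 8, 0, 8] -> [16, 16, 0, 0]  score +16 (running 16)
Board after move:
 4 32  8 16
 8 64 64 16
 0 32  4  0
 0  0  8  0

Answer: 16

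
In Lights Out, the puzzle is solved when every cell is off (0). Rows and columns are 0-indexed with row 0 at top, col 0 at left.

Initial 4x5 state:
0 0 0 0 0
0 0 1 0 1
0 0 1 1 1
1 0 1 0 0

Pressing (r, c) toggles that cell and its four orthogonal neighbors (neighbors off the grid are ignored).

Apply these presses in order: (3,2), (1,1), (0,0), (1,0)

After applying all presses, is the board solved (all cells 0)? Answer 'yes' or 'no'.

After press 1 at (3,2):
0 0 0 0 0
0 0 1 0 1
0 0 0 1 1
1 1 0 1 0

After press 2 at (1,1):
0 1 0 0 0
1 1 0 0 1
0 1 0 1 1
1 1 0 1 0

After press 3 at (0,0):
1 0 0 0 0
0 1 0 0 1
0 1 0 1 1
1 1 0 1 0

After press 4 at (1,0):
0 0 0 0 0
1 0 0 0 1
1 1 0 1 1
1 1 0 1 0

Lights still on: 9

Answer: no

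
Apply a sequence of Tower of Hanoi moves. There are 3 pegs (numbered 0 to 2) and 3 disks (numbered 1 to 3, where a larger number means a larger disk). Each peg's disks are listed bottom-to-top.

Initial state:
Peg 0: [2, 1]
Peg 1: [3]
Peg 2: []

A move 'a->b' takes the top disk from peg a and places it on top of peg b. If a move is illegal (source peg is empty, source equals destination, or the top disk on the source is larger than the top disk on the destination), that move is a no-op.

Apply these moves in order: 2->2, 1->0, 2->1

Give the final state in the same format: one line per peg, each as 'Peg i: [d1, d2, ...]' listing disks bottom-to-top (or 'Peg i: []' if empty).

After move 1 (2->2):
Peg 0: [2, 1]
Peg 1: [3]
Peg 2: []

After move 2 (1->0):
Peg 0: [2, 1]
Peg 1: [3]
Peg 2: []

After move 3 (2->1):
Peg 0: [2, 1]
Peg 1: [3]
Peg 2: []

Answer: Peg 0: [2, 1]
Peg 1: [3]
Peg 2: []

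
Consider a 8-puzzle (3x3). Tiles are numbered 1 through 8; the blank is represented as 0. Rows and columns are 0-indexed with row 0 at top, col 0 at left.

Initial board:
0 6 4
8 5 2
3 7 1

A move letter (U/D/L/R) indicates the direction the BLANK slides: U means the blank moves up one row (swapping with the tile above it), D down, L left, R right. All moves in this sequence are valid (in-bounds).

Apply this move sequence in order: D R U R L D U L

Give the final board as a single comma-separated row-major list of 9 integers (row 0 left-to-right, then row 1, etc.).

Answer: 0, 8, 4, 5, 6, 2, 3, 7, 1

Derivation:
After move 1 (D):
8 6 4
0 5 2
3 7 1

After move 2 (R):
8 6 4
5 0 2
3 7 1

After move 3 (U):
8 0 4
5 6 2
3 7 1

After move 4 (R):
8 4 0
5 6 2
3 7 1

After move 5 (L):
8 0 4
5 6 2
3 7 1

After move 6 (D):
8 6 4
5 0 2
3 7 1

After move 7 (U):
8 0 4
5 6 2
3 7 1

After move 8 (L):
0 8 4
5 6 2
3 7 1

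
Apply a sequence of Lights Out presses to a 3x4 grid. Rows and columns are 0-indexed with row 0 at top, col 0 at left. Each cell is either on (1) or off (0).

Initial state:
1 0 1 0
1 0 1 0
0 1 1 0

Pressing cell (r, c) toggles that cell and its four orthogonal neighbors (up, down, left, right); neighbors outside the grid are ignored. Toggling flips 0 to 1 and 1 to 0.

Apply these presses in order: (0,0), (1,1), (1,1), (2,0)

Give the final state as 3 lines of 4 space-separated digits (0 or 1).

After press 1 at (0,0):
0 1 1 0
0 0 1 0
0 1 1 0

After press 2 at (1,1):
0 0 1 0
1 1 0 0
0 0 1 0

After press 3 at (1,1):
0 1 1 0
0 0 1 0
0 1 1 0

After press 4 at (2,0):
0 1 1 0
1 0 1 0
1 0 1 0

Answer: 0 1 1 0
1 0 1 0
1 0 1 0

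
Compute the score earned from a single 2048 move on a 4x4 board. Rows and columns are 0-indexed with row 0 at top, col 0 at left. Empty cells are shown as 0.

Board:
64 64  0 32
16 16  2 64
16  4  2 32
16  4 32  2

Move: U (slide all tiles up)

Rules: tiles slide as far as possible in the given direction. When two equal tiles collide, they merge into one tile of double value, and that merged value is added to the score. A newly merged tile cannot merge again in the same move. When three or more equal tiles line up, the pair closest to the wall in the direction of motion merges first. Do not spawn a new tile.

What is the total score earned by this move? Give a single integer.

Answer: 44

Derivation:
Slide up:
col 0: [64, 16, 16, 16] -> [64, 32, 16, 0]  score +32 (running 32)
col 1: [64, 16, 4, 4] -> [64, 16, 8, 0]  score +8 (running 40)
col 2: [0, 2, 2, 32] -> [4, 32, 0, 0]  score +4 (running 44)
col 3: [32, 64, 32, 2] -> [32, 64, 32, 2]  score +0 (running 44)
Board after move:
64 64  4 32
32 16 32 64
16  8  0 32
 0  0  0  2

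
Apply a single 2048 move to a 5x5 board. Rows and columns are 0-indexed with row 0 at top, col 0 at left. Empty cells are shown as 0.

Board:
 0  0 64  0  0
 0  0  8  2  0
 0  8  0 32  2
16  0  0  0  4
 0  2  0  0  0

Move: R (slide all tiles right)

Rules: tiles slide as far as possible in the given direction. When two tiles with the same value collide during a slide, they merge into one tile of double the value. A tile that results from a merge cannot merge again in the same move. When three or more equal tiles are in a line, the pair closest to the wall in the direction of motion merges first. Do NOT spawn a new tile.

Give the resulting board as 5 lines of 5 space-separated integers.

Slide right:
row 0: [0, 0, 64, 0, 0] -> [0, 0, 0, 0, 64]
row 1: [0, 0, 8, 2, 0] -> [0, 0, 0, 8, 2]
row 2: [0, 8, 0, 32, 2] -> [0, 0, 8, 32, 2]
row 3: [16, 0, 0, 0, 4] -> [0, 0, 0, 16, 4]
row 4: [0, 2, 0, 0, 0] -> [0, 0, 0, 0, 2]

Answer:  0  0  0  0 64
 0  0  0  8  2
 0  0  8 32  2
 0  0  0 16  4
 0  0  0  0  2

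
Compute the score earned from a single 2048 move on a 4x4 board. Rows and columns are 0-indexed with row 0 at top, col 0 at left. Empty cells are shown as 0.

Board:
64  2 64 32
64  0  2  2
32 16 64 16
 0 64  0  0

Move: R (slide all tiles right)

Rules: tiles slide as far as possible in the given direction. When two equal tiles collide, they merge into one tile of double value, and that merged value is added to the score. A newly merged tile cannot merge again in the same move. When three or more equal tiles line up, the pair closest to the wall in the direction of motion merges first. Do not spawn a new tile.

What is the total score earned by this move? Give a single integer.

Slide right:
row 0: [64, 2, 64, 32] -> [64, 2, 64, 32]  score +0 (running 0)
row 1: [64, 0, 2, 2] -> [0, 0, 64, 4]  score +4 (running 4)
row 2: [32, 16, 64, 16] -> [32, 16, 64, 16]  score +0 (running 4)
row 3: [0, 64, 0, 0] -> [0, 0, 0, 64]  score +0 (running 4)
Board after move:
64  2 64 32
 0  0 64  4
32 16 64 16
 0  0  0 64

Answer: 4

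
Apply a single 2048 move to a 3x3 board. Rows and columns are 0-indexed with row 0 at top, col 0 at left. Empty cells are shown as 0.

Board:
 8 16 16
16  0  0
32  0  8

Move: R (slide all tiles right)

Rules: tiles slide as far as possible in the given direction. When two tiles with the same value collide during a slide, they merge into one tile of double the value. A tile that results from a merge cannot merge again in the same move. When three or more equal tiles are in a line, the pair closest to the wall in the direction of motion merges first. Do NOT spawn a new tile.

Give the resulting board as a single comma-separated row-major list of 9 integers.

Slide right:
row 0: [8, 16, 16] -> [0, 8, 32]
row 1: [16, 0, 0] -> [0, 0, 16]
row 2: [32, 0, 8] -> [0, 32, 8]

Answer: 0, 8, 32, 0, 0, 16, 0, 32, 8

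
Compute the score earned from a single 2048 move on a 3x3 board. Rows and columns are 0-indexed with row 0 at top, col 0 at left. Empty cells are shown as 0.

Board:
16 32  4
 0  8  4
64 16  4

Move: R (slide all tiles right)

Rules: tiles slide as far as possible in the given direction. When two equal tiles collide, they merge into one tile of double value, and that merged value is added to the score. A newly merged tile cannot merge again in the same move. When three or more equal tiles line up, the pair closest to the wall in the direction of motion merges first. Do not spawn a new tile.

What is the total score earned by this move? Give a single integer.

Answer: 0

Derivation:
Slide right:
row 0: [16, 32, 4] -> [16, 32, 4]  score +0 (running 0)
row 1: [0, 8, 4] -> [0, 8, 4]  score +0 (running 0)
row 2: [64, 16, 4] -> [64, 16, 4]  score +0 (running 0)
Board after move:
16 32  4
 0  8  4
64 16  4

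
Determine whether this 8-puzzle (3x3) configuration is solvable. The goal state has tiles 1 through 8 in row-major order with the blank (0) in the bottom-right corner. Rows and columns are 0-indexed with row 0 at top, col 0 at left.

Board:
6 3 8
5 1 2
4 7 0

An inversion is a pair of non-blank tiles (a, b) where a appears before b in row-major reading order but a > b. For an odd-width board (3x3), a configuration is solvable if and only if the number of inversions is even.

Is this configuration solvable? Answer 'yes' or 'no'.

Answer: no

Derivation:
Inversions (pairs i<j in row-major order where tile[i] > tile[j] > 0): 15
15 is odd, so the puzzle is not solvable.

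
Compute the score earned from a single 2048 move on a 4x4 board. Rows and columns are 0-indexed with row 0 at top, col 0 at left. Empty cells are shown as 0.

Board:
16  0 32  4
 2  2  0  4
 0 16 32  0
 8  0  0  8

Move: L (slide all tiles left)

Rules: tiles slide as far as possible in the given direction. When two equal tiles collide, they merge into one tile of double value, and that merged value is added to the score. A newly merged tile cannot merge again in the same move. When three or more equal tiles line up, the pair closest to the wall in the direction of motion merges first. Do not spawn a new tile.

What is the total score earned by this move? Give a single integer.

Slide left:
row 0: [16, 0, 32, 4] -> [16, 32, 4, 0]  score +0 (running 0)
row 1: [2, 2, 0, 4] -> [4, 4, 0, 0]  score +4 (running 4)
row 2: [0, 16, 32, 0] -> [16, 32, 0, 0]  score +0 (running 4)
row 3: [8, 0, 0, 8] -> [16, 0, 0, 0]  score +16 (running 20)
Board after move:
16 32  4  0
 4  4  0  0
16 32  0  0
16  0  0  0

Answer: 20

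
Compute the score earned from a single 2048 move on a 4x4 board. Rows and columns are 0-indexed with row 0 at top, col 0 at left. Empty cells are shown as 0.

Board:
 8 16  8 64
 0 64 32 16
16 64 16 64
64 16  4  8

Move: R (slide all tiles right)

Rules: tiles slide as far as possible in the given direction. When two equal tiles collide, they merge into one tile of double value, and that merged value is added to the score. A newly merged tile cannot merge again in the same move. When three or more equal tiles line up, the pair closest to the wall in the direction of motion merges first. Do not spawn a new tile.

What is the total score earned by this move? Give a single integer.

Slide right:
row 0: [8, 16, 8, 64] -> [8, 16, 8, 64]  score +0 (running 0)
row 1: [0, 64, 32, 16] -> [0, 64, 32, 16]  score +0 (running 0)
row 2: [16, 64, 16, 64] -> [16, 64, 16, 64]  score +0 (running 0)
row 3: [64, 16, 4, 8] -> [64, 16, 4, 8]  score +0 (running 0)
Board after move:
 8 16  8 64
 0 64 32 16
16 64 16 64
64 16  4  8

Answer: 0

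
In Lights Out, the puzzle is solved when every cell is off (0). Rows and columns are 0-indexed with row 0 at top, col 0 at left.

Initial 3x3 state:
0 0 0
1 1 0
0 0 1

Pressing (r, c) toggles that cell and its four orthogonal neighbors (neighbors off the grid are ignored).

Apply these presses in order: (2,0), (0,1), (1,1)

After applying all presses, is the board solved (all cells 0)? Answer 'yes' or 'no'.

Answer: no

Derivation:
After press 1 at (2,0):
0 0 0
0 1 0
1 1 1

After press 2 at (0,1):
1 1 1
0 0 0
1 1 1

After press 3 at (1,1):
1 0 1
1 1 1
1 0 1

Lights still on: 7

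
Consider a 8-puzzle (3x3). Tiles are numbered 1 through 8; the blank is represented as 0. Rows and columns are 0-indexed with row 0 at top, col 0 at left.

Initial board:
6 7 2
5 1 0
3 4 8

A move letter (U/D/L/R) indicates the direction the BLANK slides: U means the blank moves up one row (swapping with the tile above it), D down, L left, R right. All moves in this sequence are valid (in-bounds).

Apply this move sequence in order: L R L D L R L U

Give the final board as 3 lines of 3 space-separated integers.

Answer: 6 7 2
0 4 1
5 3 8

Derivation:
After move 1 (L):
6 7 2
5 0 1
3 4 8

After move 2 (R):
6 7 2
5 1 0
3 4 8

After move 3 (L):
6 7 2
5 0 1
3 4 8

After move 4 (D):
6 7 2
5 4 1
3 0 8

After move 5 (L):
6 7 2
5 4 1
0 3 8

After move 6 (R):
6 7 2
5 4 1
3 0 8

After move 7 (L):
6 7 2
5 4 1
0 3 8

After move 8 (U):
6 7 2
0 4 1
5 3 8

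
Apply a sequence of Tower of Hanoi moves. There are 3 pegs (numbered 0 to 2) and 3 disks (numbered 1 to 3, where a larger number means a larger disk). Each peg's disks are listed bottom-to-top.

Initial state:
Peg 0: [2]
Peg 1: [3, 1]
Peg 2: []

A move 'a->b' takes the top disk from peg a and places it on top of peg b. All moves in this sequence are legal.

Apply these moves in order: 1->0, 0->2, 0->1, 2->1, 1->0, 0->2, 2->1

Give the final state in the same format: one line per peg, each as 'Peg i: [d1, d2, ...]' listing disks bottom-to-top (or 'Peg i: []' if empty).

Answer: Peg 0: []
Peg 1: [3, 2, 1]
Peg 2: []

Derivation:
After move 1 (1->0):
Peg 0: [2, 1]
Peg 1: [3]
Peg 2: []

After move 2 (0->2):
Peg 0: [2]
Peg 1: [3]
Peg 2: [1]

After move 3 (0->1):
Peg 0: []
Peg 1: [3, 2]
Peg 2: [1]

After move 4 (2->1):
Peg 0: []
Peg 1: [3, 2, 1]
Peg 2: []

After move 5 (1->0):
Peg 0: [1]
Peg 1: [3, 2]
Peg 2: []

After move 6 (0->2):
Peg 0: []
Peg 1: [3, 2]
Peg 2: [1]

After move 7 (2->1):
Peg 0: []
Peg 1: [3, 2, 1]
Peg 2: []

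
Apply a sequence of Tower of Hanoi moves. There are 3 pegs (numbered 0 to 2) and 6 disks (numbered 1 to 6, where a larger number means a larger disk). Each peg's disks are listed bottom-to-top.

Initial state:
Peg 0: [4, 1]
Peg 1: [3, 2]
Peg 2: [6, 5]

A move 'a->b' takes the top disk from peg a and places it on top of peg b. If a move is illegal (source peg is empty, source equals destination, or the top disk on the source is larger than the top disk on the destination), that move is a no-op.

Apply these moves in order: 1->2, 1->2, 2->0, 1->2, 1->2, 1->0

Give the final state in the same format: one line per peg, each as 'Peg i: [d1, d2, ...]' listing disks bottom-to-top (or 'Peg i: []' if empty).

Answer: Peg 0: [4, 1]
Peg 1: [3]
Peg 2: [6, 5, 2]

Derivation:
After move 1 (1->2):
Peg 0: [4, 1]
Peg 1: [3]
Peg 2: [6, 5, 2]

After move 2 (1->2):
Peg 0: [4, 1]
Peg 1: [3]
Peg 2: [6, 5, 2]

After move 3 (2->0):
Peg 0: [4, 1]
Peg 1: [3]
Peg 2: [6, 5, 2]

After move 4 (1->2):
Peg 0: [4, 1]
Peg 1: [3]
Peg 2: [6, 5, 2]

After move 5 (1->2):
Peg 0: [4, 1]
Peg 1: [3]
Peg 2: [6, 5, 2]

After move 6 (1->0):
Peg 0: [4, 1]
Peg 1: [3]
Peg 2: [6, 5, 2]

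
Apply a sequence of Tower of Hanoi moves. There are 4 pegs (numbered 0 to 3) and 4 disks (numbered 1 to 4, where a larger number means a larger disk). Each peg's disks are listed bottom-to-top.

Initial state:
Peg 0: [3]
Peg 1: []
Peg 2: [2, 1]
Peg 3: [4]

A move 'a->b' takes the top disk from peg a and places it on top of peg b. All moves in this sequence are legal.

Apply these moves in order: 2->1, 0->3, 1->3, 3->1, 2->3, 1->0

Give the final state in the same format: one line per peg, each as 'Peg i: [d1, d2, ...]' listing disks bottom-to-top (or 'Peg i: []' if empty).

Answer: Peg 0: [1]
Peg 1: []
Peg 2: []
Peg 3: [4, 3, 2]

Derivation:
After move 1 (2->1):
Peg 0: [3]
Peg 1: [1]
Peg 2: [2]
Peg 3: [4]

After move 2 (0->3):
Peg 0: []
Peg 1: [1]
Peg 2: [2]
Peg 3: [4, 3]

After move 3 (1->3):
Peg 0: []
Peg 1: []
Peg 2: [2]
Peg 3: [4, 3, 1]

After move 4 (3->1):
Peg 0: []
Peg 1: [1]
Peg 2: [2]
Peg 3: [4, 3]

After move 5 (2->3):
Peg 0: []
Peg 1: [1]
Peg 2: []
Peg 3: [4, 3, 2]

After move 6 (1->0):
Peg 0: [1]
Peg 1: []
Peg 2: []
Peg 3: [4, 3, 2]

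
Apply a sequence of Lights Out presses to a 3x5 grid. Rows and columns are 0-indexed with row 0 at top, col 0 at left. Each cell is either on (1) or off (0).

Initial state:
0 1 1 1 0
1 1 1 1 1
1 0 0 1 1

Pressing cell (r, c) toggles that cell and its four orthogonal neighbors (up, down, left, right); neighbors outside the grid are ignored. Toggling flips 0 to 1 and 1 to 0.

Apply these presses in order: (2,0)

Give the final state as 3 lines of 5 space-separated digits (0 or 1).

Answer: 0 1 1 1 0
0 1 1 1 1
0 1 0 1 1

Derivation:
After press 1 at (2,0):
0 1 1 1 0
0 1 1 1 1
0 1 0 1 1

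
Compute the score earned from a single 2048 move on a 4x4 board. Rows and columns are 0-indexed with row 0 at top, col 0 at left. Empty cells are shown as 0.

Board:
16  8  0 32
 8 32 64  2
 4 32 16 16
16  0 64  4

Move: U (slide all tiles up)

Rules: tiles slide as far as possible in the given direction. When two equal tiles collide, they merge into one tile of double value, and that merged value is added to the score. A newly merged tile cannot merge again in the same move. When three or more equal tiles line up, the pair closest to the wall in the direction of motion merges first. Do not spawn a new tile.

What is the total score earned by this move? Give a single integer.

Answer: 64

Derivation:
Slide up:
col 0: [16, 8, 4, 16] -> [16, 8, 4, 16]  score +0 (running 0)
col 1: [8, 32, 32, 0] -> [8, 64, 0, 0]  score +64 (running 64)
col 2: [0, 64, 16, 64] -> [64, 16, 64, 0]  score +0 (running 64)
col 3: [32, 2, 16, 4] -> [32, 2, 16, 4]  score +0 (running 64)
Board after move:
16  8 64 32
 8 64 16  2
 4  0 64 16
16  0  0  4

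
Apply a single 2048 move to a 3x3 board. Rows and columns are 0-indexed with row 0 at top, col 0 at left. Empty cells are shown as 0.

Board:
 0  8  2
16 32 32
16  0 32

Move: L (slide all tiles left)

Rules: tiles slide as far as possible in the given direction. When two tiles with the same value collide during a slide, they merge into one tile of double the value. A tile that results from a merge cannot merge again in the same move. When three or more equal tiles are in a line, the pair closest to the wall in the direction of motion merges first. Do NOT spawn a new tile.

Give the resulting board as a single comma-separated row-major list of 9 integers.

Answer: 8, 2, 0, 16, 64, 0, 16, 32, 0

Derivation:
Slide left:
row 0: [0, 8, 2] -> [8, 2, 0]
row 1: [16, 32, 32] -> [16, 64, 0]
row 2: [16, 0, 32] -> [16, 32, 0]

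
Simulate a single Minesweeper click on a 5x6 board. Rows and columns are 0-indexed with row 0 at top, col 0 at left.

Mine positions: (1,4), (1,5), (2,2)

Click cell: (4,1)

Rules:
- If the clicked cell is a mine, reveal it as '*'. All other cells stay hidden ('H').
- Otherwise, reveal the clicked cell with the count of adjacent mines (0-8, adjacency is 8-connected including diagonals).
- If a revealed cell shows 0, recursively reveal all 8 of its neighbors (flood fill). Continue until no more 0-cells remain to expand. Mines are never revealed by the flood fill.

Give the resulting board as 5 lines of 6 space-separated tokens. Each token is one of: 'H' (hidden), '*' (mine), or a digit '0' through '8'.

0 0 0 1 H H
0 1 1 2 H H
0 1 H 2 2 2
0 1 1 1 0 0
0 0 0 0 0 0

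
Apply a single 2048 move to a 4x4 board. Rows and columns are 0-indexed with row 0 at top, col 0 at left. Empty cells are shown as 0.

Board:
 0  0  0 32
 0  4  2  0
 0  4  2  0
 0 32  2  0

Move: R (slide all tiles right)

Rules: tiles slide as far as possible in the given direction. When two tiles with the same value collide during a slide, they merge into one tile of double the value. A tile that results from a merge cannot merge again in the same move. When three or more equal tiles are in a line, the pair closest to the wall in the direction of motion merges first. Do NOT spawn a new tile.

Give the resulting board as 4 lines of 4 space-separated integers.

Slide right:
row 0: [0, 0, 0, 32] -> [0, 0, 0, 32]
row 1: [0, 4, 2, 0] -> [0, 0, 4, 2]
row 2: [0, 4, 2, 0] -> [0, 0, 4, 2]
row 3: [0, 32, 2, 0] -> [0, 0, 32, 2]

Answer:  0  0  0 32
 0  0  4  2
 0  0  4  2
 0  0 32  2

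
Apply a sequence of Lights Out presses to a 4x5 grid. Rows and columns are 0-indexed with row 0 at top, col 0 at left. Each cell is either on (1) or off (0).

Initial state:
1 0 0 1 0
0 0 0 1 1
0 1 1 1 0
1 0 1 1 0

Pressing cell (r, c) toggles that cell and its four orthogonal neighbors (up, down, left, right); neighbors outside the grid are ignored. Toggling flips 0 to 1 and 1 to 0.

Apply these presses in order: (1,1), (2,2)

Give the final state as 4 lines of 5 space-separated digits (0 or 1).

Answer: 1 1 0 1 0
1 1 0 1 1
0 1 0 0 0
1 0 0 1 0

Derivation:
After press 1 at (1,1):
1 1 0 1 0
1 1 1 1 1
0 0 1 1 0
1 0 1 1 0

After press 2 at (2,2):
1 1 0 1 0
1 1 0 1 1
0 1 0 0 0
1 0 0 1 0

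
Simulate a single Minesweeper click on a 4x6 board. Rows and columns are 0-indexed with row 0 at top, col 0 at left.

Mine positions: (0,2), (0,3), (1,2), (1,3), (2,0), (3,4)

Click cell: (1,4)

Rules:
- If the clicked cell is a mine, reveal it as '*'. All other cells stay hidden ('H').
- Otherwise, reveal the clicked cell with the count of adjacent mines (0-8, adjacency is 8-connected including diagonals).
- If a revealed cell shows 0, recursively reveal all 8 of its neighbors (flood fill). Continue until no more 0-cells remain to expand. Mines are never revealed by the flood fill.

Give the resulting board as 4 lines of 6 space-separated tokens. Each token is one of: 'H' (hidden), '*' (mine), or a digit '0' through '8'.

H H H H H H
H H H H 2 H
H H H H H H
H H H H H H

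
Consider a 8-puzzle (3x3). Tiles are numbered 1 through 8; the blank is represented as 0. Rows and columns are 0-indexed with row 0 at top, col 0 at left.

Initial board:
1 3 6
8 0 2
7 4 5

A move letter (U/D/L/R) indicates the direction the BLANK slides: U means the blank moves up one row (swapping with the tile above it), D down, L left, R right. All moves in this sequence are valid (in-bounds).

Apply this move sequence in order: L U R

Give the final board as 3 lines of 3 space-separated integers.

After move 1 (L):
1 3 6
0 8 2
7 4 5

After move 2 (U):
0 3 6
1 8 2
7 4 5

After move 3 (R):
3 0 6
1 8 2
7 4 5

Answer: 3 0 6
1 8 2
7 4 5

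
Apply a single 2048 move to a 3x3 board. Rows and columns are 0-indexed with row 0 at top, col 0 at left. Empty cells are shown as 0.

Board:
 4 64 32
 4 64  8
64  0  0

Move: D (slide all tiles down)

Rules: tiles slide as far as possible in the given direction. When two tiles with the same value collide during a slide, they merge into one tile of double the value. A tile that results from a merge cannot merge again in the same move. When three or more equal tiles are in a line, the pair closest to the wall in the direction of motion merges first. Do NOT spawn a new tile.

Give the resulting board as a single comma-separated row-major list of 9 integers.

Slide down:
col 0: [4, 4, 64] -> [0, 8, 64]
col 1: [64, 64, 0] -> [0, 0, 128]
col 2: [32, 8, 0] -> [0, 32, 8]

Answer: 0, 0, 0, 8, 0, 32, 64, 128, 8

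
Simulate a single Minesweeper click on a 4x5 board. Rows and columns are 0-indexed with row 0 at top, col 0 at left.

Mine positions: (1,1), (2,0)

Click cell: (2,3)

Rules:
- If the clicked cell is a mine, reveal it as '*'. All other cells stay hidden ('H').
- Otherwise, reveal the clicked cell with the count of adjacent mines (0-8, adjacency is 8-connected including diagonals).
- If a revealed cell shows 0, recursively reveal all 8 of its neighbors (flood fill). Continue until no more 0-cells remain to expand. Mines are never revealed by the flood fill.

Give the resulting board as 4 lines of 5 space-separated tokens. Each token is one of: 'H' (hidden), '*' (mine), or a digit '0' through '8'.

H H 1 0 0
H H 1 0 0
H 2 1 0 0
H 1 0 0 0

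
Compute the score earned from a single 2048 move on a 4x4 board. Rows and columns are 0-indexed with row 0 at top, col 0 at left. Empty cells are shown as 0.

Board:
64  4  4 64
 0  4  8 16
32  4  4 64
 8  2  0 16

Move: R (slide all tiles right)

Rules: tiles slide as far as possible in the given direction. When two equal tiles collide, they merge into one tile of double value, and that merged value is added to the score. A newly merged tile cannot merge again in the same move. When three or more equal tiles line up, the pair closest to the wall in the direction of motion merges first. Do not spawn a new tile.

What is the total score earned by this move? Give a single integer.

Slide right:
row 0: [64, 4, 4, 64] -> [0, 64, 8, 64]  score +8 (running 8)
row 1: [0, 4, 8, 16] -> [0, 4, 8, 16]  score +0 (running 8)
row 2: [32, 4, 4, 64] -> [0, 32, 8, 64]  score +8 (running 16)
row 3: [8, 2, 0, 16] -> [0, 8, 2, 16]  score +0 (running 16)
Board after move:
 0 64  8 64
 0  4  8 16
 0 32  8 64
 0  8  2 16

Answer: 16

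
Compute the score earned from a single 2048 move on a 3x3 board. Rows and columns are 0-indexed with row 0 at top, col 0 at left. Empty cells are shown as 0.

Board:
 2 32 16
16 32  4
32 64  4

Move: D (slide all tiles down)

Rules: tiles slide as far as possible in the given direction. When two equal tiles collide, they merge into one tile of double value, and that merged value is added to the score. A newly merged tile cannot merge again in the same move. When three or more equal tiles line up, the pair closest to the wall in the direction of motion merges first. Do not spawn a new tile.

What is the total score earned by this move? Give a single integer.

Slide down:
col 0: [2, 16, 32] -> [2, 16, 32]  score +0 (running 0)
col 1: [32, 32, 64] -> [0, 64, 64]  score +64 (running 64)
col 2: [16, 4, 4] -> [0, 16, 8]  score +8 (running 72)
Board after move:
 2  0  0
16 64 16
32 64  8

Answer: 72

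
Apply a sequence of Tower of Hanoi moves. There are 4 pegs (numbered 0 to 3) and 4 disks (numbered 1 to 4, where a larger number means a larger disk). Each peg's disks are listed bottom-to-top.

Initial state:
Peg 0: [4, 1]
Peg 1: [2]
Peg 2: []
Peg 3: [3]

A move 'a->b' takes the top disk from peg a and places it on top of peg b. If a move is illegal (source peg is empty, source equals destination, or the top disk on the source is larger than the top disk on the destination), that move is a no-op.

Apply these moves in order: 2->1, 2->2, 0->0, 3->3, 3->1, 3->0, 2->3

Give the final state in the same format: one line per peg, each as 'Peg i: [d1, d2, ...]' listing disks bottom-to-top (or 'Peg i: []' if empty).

After move 1 (2->1):
Peg 0: [4, 1]
Peg 1: [2]
Peg 2: []
Peg 3: [3]

After move 2 (2->2):
Peg 0: [4, 1]
Peg 1: [2]
Peg 2: []
Peg 3: [3]

After move 3 (0->0):
Peg 0: [4, 1]
Peg 1: [2]
Peg 2: []
Peg 3: [3]

After move 4 (3->3):
Peg 0: [4, 1]
Peg 1: [2]
Peg 2: []
Peg 3: [3]

After move 5 (3->1):
Peg 0: [4, 1]
Peg 1: [2]
Peg 2: []
Peg 3: [3]

After move 6 (3->0):
Peg 0: [4, 1]
Peg 1: [2]
Peg 2: []
Peg 3: [3]

After move 7 (2->3):
Peg 0: [4, 1]
Peg 1: [2]
Peg 2: []
Peg 3: [3]

Answer: Peg 0: [4, 1]
Peg 1: [2]
Peg 2: []
Peg 3: [3]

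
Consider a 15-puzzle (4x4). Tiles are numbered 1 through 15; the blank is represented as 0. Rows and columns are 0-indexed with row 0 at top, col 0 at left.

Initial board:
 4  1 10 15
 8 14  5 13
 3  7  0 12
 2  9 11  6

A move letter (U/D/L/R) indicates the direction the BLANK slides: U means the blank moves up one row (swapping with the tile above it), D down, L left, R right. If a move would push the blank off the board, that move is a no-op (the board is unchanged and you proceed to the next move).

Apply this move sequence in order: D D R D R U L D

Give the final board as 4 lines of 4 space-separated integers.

Answer:  4  1 10 15
 8 14  5 13
 3  7  6 11
 2  9  0 12

Derivation:
After move 1 (D):
 4  1 10 15
 8 14  5 13
 3  7 11 12
 2  9  0  6

After move 2 (D):
 4  1 10 15
 8 14  5 13
 3  7 11 12
 2  9  0  6

After move 3 (R):
 4  1 10 15
 8 14  5 13
 3  7 11 12
 2  9  6  0

After move 4 (D):
 4  1 10 15
 8 14  5 13
 3  7 11 12
 2  9  6  0

After move 5 (R):
 4  1 10 15
 8 14  5 13
 3  7 11 12
 2  9  6  0

After move 6 (U):
 4  1 10 15
 8 14  5 13
 3  7 11  0
 2  9  6 12

After move 7 (L):
 4  1 10 15
 8 14  5 13
 3  7  0 11
 2  9  6 12

After move 8 (D):
 4  1 10 15
 8 14  5 13
 3  7  6 11
 2  9  0 12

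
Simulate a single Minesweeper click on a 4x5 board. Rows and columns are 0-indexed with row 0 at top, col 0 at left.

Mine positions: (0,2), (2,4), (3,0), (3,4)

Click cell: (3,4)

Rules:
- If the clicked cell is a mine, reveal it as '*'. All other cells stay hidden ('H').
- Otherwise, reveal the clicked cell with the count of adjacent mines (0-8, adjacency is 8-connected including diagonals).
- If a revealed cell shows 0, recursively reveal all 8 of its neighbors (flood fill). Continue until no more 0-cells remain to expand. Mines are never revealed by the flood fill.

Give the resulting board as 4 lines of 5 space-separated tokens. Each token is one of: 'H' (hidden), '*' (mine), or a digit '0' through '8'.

H H H H H
H H H H H
H H H H H
H H H H *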